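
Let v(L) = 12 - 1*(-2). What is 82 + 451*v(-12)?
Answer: 6396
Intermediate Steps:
v(L) = 14 (v(L) = 12 + 2 = 14)
82 + 451*v(-12) = 82 + 451*14 = 82 + 6314 = 6396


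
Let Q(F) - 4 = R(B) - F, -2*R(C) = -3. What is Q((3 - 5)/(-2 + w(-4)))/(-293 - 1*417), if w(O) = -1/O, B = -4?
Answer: -61/9940 ≈ -0.0061368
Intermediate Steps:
R(C) = 3/2 (R(C) = -½*(-3) = 3/2)
Q(F) = 11/2 - F (Q(F) = 4 + (3/2 - F) = 11/2 - F)
Q((3 - 5)/(-2 + w(-4)))/(-293 - 1*417) = (11/2 - (3 - 5)/(-2 - 1/(-4)))/(-293 - 1*417) = (11/2 - (-2)/(-2 - 1*(-¼)))/(-293 - 417) = (11/2 - (-2)/(-2 + ¼))/(-710) = (11/2 - (-2)/(-7/4))*(-1/710) = (11/2 - (-2)*(-4)/7)*(-1/710) = (11/2 - 1*8/7)*(-1/710) = (11/2 - 8/7)*(-1/710) = (61/14)*(-1/710) = -61/9940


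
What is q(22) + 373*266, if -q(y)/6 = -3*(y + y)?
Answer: 100010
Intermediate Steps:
q(y) = 36*y (q(y) = -(-18)*(y + y) = -(-18)*2*y = -(-36)*y = 36*y)
q(22) + 373*266 = 36*22 + 373*266 = 792 + 99218 = 100010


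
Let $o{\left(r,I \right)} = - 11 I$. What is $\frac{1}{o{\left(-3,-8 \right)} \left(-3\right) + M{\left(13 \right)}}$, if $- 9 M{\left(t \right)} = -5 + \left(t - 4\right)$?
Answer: $- \frac{9}{2380} \approx -0.0037815$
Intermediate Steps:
$M{\left(t \right)} = 1 - \frac{t}{9}$ ($M{\left(t \right)} = - \frac{-5 + \left(t - 4\right)}{9} = - \frac{-5 + \left(-4 + t\right)}{9} = - \frac{-9 + t}{9} = 1 - \frac{t}{9}$)
$\frac{1}{o{\left(-3,-8 \right)} \left(-3\right) + M{\left(13 \right)}} = \frac{1}{\left(-11\right) \left(-8\right) \left(-3\right) + \left(1 - \frac{13}{9}\right)} = \frac{1}{88 \left(-3\right) + \left(1 - \frac{13}{9}\right)} = \frac{1}{-264 - \frac{4}{9}} = \frac{1}{- \frac{2380}{9}} = - \frac{9}{2380}$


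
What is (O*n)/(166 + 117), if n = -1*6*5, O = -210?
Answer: 6300/283 ≈ 22.261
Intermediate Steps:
n = -30 (n = -6*5 = -30)
(O*n)/(166 + 117) = (-210*(-30))/(166 + 117) = 6300/283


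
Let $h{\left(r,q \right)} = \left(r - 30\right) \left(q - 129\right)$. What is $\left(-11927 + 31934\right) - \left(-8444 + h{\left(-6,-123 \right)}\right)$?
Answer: $19379$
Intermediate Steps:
$h{\left(r,q \right)} = \left(-129 + q\right) \left(-30 + r\right)$ ($h{\left(r,q \right)} = \left(-30 + r\right) \left(-129 + q\right) = \left(-129 + q\right) \left(-30 + r\right)$)
$\left(-11927 + 31934\right) - \left(-8444 + h{\left(-6,-123 \right)}\right) = \left(-11927 + 31934\right) - \left(-4574 + 1512 + 3690\right) = 20007 + \left(8444 - \left(3870 + 774 + 3690 + 738\right)\right) = 20007 + \left(8444 - 9072\right) = 20007 - 628 = 19379$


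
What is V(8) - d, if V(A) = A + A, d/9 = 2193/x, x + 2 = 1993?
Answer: 12119/1991 ≈ 6.0869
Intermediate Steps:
x = 1991 (x = -2 + 1993 = 1991)
d = 19737/1991 (d = 9*(2193/1991) = 19737/1991 ≈ 9.9131)
V(A) = 2*A
V(8) - d = 2*8 - 1*19737/1991 = 16 - 19737/1991 = 12119/1991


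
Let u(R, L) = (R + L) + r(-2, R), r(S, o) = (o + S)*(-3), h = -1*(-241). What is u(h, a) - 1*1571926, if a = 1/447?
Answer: -702863693/447 ≈ -1.5724e+6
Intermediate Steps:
h = 241
r(S, o) = -3*S - 3*o (r(S, o) = (S + o)*(-3) = -3*S - 3*o)
a = 1/447 ≈ 0.0022371
u(R, L) = 6 + L - 2*R (u(R, L) = (R + L) + (-3*(-2) - 3*R) = (L + R) + (6 - 3*R) = 6 + L - 2*R)
u(h, a) - 1*1571926 = (6 + 1/447 - 2*241) - 1*1571926 = (6 + 1/447 - 482) - 1571926 = -212771/447 - 1571926 = -702863693/447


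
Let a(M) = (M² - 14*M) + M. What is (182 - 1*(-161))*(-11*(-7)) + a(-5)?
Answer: 26501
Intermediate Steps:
a(M) = M² - 13*M
(182 - 1*(-161))*(-11*(-7)) + a(-5) = (182 - 1*(-161))*(-11*(-7)) - 5*(-13 - 5) = (182 + 161)*77 - 5*(-18) = 343*77 + 90 = 26411 + 90 = 26501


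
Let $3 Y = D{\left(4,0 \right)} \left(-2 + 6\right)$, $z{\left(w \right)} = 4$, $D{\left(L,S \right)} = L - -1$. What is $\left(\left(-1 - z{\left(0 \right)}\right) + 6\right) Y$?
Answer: $\frac{20}{3} \approx 6.6667$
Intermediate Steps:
$D{\left(L,S \right)} = 1 + L$ ($D{\left(L,S \right)} = L + 1 = 1 + L$)
$Y = \frac{20}{3}$ ($Y = \frac{\left(1 + 4\right) \left(-2 + 6\right)}{3} = \frac{5 \cdot 4}{3} = \frac{1}{3} \cdot 20 = \frac{20}{3} \approx 6.6667$)
$\left(\left(-1 - z{\left(0 \right)}\right) + 6\right) Y = \left(\left(-1 - 4\right) + 6\right) \frac{20}{3} = \left(-5 + 6\right) \frac{20}{3} = 1 \cdot \frac{20}{3} = \frac{20}{3}$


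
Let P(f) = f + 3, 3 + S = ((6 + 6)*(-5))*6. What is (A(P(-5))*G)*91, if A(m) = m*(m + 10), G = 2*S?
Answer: 1057056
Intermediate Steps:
S = -363 (S = -3 + ((6 + 6)*(-5))*6 = -3 + (12*(-5))*6 = -3 - 60*6 = -3 - 360 = -363)
G = -726 (G = 2*(-363) = -726)
P(f) = 3 + f
A(m) = m*(10 + m)
(A(P(-5))*G)*91 = (((3 - 5)*(10 + (3 - 5)))*(-726))*91 = (-2*(10 - 2)*(-726))*91 = (-2*8*(-726))*91 = -16*(-726)*91 = 11616*91 = 1057056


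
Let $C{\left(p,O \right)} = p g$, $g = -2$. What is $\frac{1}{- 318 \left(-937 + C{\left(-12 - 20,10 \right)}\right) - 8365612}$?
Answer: $- \frac{1}{8087998} \approx -1.2364 \cdot 10^{-7}$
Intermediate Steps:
$C{\left(p,O \right)} = - 2 p$ ($C{\left(p,O \right)} = p \left(-2\right) = - 2 p$)
$\frac{1}{- 318 \left(-937 + C{\left(-12 - 20,10 \right)}\right) - 8365612} = \frac{1}{- 318 \left(-937 - 2 \left(-12 - 20\right)\right) - 8365612} = \frac{1}{- 318 \left(-937 - -64\right) - 8365612} = \frac{1}{- 318 \left(-937 + 64\right) - 8365612} = \frac{1}{\left(-318\right) \left(-873\right) - 8365612} = \frac{1}{277614 - 8365612} = \frac{1}{-8087998} = - \frac{1}{8087998}$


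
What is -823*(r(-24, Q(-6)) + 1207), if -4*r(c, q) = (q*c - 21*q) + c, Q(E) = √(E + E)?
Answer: -998299 - 37035*I*√3/2 ≈ -9.983e+5 - 32073.0*I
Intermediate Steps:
Q(E) = √2*√E (Q(E) = √(2*E) = √2*√E)
r(c, q) = -c/4 + 21*q/4 - c*q/4 (r(c, q) = -((q*c - 21*q) + c)/4 = -((c*q - 21*q) + c)/4 = -((-21*q + c*q) + c)/4 = -(c - 21*q + c*q)/4 = -c/4 + 21*q/4 - c*q/4)
-823*(r(-24, Q(-6)) + 1207) = -823*((-¼*(-24) + 21*(√2*√(-6))/4 - ¼*(-24)*√2*√(-6)) + 1207) = -823*((6 + 21*(√2*(I*√6))/4 - ¼*(-24)*√2*(I*√6)) + 1207) = -823*((6 + 21*(2*I*√3)/4 - ¼*(-24)*2*I*√3) + 1207) = -823*((6 + 21*I*√3/2 + 12*I*√3) + 1207) = -823*((6 + 45*I*√3/2) + 1207) = -823*(1213 + 45*I*√3/2) = -998299 - 37035*I*√3/2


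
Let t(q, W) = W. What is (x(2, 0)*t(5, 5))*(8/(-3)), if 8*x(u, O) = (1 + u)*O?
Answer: 0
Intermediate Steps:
x(u, O) = O*(1 + u)/8 (x(u, O) = ((1 + u)*O)/8 = (O*(1 + u))/8 = O*(1 + u)/8)
(x(2, 0)*t(5, 5))*(8/(-3)) = (((⅛)*0*(1 + 2))*5)*(8/(-3)) = (((⅛)*0*3)*5)*(8*(-⅓)) = (0*5)*(-8/3) = 0*(-8/3) = 0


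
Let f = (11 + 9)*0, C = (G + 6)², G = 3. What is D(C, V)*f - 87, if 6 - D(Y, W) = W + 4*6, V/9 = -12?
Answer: -87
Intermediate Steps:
C = 81 (C = (3 + 6)² = 9² = 81)
V = -108 (V = 9*(-12) = -108)
D(Y, W) = -18 - W (D(Y, W) = 6 - (W + 4*6) = 6 - (W + 24) = 6 - (24 + W) = 6 + (-24 - W) = -18 - W)
f = 0 (f = 20*0 = 0)
D(C, V)*f - 87 = (-18 - 1*(-108))*0 - 87 = (-18 + 108)*0 - 87 = 90*0 - 87 = 0 - 87 = -87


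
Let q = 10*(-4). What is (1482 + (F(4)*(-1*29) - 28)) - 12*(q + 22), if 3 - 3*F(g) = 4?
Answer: 5039/3 ≈ 1679.7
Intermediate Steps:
q = -40
F(g) = -1/3 (F(g) = 1 - 1/3*4 = 1 - 4/3 = -1/3)
(1482 + (F(4)*(-1*29) - 28)) - 12*(q + 22) = (1482 + (-(-1)*29/3 - 28)) - 12*(-40 + 22) = (1482 + (-1/3*(-29) - 28)) - 12*(-18) = (1482 + (29/3 - 28)) + 216 = (1482 - 55/3) + 216 = 4391/3 + 216 = 5039/3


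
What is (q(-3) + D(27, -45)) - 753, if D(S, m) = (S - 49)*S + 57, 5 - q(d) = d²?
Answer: -1294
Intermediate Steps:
q(d) = 5 - d²
D(S, m) = 57 + S*(-49 + S) (D(S, m) = (-49 + S)*S + 57 = S*(-49 + S) + 57 = 57 + S*(-49 + S))
(q(-3) + D(27, -45)) - 753 = ((5 - 1*(-3)²) + (57 + 27² - 49*27)) - 753 = ((5 - 1*9) + (57 + 729 - 1323)) - 753 = ((5 - 9) - 537) - 753 = (-4 - 537) - 753 = -541 - 753 = -1294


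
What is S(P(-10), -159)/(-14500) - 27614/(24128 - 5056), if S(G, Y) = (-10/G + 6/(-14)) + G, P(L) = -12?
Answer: -1050477371/725928000 ≈ -1.4471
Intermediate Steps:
S(G, Y) = -3/7 + G - 10/G (S(G, Y) = (-10/G + 6*(-1/14)) + G = (-10/G - 3/7) + G = (-3/7 - 10/G) + G = -3/7 + G - 10/G)
S(P(-10), -159)/(-14500) - 27614/(24128 - 5056) = (-3/7 - 12 - 10/(-12))/(-14500) - 27614/(24128 - 5056) = (-3/7 - 12 - 10*(-1/12))*(-1/14500) - 27614/19072 = (-3/7 - 12 + ⅚)*(-1/14500) - 27614*1/19072 = -487/42*(-1/14500) - 13807/9536 = 487/609000 - 13807/9536 = -1050477371/725928000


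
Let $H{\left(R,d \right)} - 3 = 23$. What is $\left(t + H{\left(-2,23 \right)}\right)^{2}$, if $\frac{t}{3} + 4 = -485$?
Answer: $2076481$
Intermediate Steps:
$t = -1467$ ($t = -12 + 3 \left(-485\right) = -12 - 1455 = -1467$)
$H{\left(R,d \right)} = 26$ ($H{\left(R,d \right)} = 3 + 23 = 26$)
$\left(t + H{\left(-2,23 \right)}\right)^{2} = \left(-1467 + 26\right)^{2} = \left(-1441\right)^{2} = 2076481$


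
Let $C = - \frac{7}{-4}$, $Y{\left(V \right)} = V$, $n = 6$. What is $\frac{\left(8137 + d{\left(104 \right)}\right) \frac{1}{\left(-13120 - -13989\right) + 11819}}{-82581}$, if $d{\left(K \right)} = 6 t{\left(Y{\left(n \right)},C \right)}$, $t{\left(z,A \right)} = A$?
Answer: $- \frac{16295}{2095575456} \approx -7.7759 \cdot 10^{-6}$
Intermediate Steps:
$C = \frac{7}{4}$ ($C = \left(-7\right) \left(- \frac{1}{4}\right) = \frac{7}{4} \approx 1.75$)
$d{\left(K \right)} = \frac{21}{2}$ ($d{\left(K \right)} = 6 \cdot \frac{7}{4} = \frac{21}{2}$)
$\frac{\left(8137 + d{\left(104 \right)}\right) \frac{1}{\left(-13120 - -13989\right) + 11819}}{-82581} = \frac{\left(8137 + \frac{21}{2}\right) \frac{1}{\left(-13120 - -13989\right) + 11819}}{-82581} = \frac{16295}{2 \left(\left(-13120 + 13989\right) + 11819\right)} \left(- \frac{1}{82581}\right) = \frac{16295}{2 \left(869 + 11819\right)} \left(- \frac{1}{82581}\right) = \frac{16295}{2 \cdot 12688} \left(- \frac{1}{82581}\right) = \frac{16295}{2} \cdot \frac{1}{12688} \left(- \frac{1}{82581}\right) = \frac{16295}{25376} \left(- \frac{1}{82581}\right) = - \frac{16295}{2095575456}$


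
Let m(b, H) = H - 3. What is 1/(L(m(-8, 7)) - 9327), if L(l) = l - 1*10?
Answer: -1/9333 ≈ -0.00010715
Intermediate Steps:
m(b, H) = -3 + H
L(l) = -10 + l (L(l) = l - 10 = -10 + l)
1/(L(m(-8, 7)) - 9327) = 1/((-10 + (-3 + 7)) - 9327) = 1/((-10 + 4) - 9327) = 1/(-6 - 9327) = 1/(-9333) = -1/9333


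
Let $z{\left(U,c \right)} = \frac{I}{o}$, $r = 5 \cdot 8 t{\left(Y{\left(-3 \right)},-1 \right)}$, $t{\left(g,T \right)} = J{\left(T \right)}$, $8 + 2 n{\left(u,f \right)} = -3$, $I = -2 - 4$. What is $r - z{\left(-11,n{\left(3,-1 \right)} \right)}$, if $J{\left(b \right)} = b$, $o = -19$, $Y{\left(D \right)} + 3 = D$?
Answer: $- \frac{766}{19} \approx -40.316$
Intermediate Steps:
$I = -6$ ($I = -2 - 4 = -6$)
$n{\left(u,f \right)} = - \frac{11}{2}$ ($n{\left(u,f \right)} = -4 + \frac{1}{2} \left(-3\right) = -4 - \frac{3}{2} = - \frac{11}{2}$)
$Y{\left(D \right)} = -3 + D$
$t{\left(g,T \right)} = T$
$r = -40$ ($r = 5 \cdot 8 \left(-1\right) = 40 \left(-1\right) = -40$)
$z{\left(U,c \right)} = \frac{6}{19}$ ($z{\left(U,c \right)} = - \frac{6}{-19} = \left(-6\right) \left(- \frac{1}{19}\right) = \frac{6}{19}$)
$r - z{\left(-11,n{\left(3,-1 \right)} \right)} = -40 - \frac{6}{19} = - \frac{766}{19}$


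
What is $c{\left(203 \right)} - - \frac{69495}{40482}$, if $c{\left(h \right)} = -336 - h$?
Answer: $- \frac{7250101}{13494} \approx -537.28$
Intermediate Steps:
$c{\left(203 \right)} - - \frac{69495}{40482} = \left(-336 - 203\right) - - \frac{69495}{40482} = \left(-336 - 203\right) - \left(-69495\right) \frac{1}{40482} = -539 - - \frac{23165}{13494} = -539 + \frac{23165}{13494} = - \frac{7250101}{13494}$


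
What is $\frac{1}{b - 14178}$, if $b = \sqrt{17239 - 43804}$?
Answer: $- \frac{4726}{67014083} - \frac{i \sqrt{26565}}{201042249} \approx -7.0523 \cdot 10^{-5} - 8.1071 \cdot 10^{-7} i$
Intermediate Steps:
$b = i \sqrt{26565}$ ($b = \sqrt{-26565} = i \sqrt{26565} \approx 162.99 i$)
$\frac{1}{b - 14178} = \frac{1}{i \sqrt{26565} - 14178} = \frac{1}{-14178 + i \sqrt{26565}}$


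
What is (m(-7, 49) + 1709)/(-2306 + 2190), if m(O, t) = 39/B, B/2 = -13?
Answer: -3415/232 ≈ -14.720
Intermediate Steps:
B = -26 (B = 2*(-13) = -26)
m(O, t) = -3/2 (m(O, t) = 39/(-26) = 39*(-1/26) = -3/2)
(m(-7, 49) + 1709)/(-2306 + 2190) = (-3/2 + 1709)/(-2306 + 2190) = (3415/2)/(-116) = (3415/2)*(-1/116) = -3415/232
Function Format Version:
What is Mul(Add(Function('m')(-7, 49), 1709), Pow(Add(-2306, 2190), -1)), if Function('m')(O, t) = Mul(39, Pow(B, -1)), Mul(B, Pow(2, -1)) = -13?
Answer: Rational(-3415, 232) ≈ -14.720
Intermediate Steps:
B = -26 (B = Mul(2, -13) = -26)
Function('m')(O, t) = Rational(-3, 2) (Function('m')(O, t) = Mul(39, Pow(-26, -1)) = Mul(39, Rational(-1, 26)) = Rational(-3, 2))
Mul(Add(Function('m')(-7, 49), 1709), Pow(Add(-2306, 2190), -1)) = Mul(Add(Rational(-3, 2), 1709), Pow(Add(-2306, 2190), -1)) = Mul(Rational(3415, 2), Pow(-116, -1)) = Mul(Rational(3415, 2), Rational(-1, 116)) = Rational(-3415, 232)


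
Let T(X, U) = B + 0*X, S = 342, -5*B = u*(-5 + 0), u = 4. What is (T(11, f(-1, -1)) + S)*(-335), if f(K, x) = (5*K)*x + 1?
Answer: -115910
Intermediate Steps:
B = 4 (B = -4*(-5 + 0)/5 = -4*(-5)/5 = -⅕*(-20) = 4)
f(K, x) = 1 + 5*K*x (f(K, x) = 5*K*x + 1 = 1 + 5*K*x)
T(X, U) = 4 (T(X, U) = 4 + 0*X = 4 + 0 = 4)
(T(11, f(-1, -1)) + S)*(-335) = (4 + 342)*(-335) = 346*(-335) = -115910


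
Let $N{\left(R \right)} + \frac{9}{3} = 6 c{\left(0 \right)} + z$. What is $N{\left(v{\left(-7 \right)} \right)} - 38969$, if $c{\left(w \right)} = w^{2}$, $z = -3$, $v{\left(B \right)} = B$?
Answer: $-38975$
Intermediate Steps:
$N{\left(R \right)} = -6$ ($N{\left(R \right)} = -3 - \left(3 - 6 \cdot 0^{2}\right) = -3 + \left(6 \cdot 0 - 3\right) = -3 + \left(0 - 3\right) = -3 - 3 = -6$)
$N{\left(v{\left(-7 \right)} \right)} - 38969 = -6 - 38969 = -38975$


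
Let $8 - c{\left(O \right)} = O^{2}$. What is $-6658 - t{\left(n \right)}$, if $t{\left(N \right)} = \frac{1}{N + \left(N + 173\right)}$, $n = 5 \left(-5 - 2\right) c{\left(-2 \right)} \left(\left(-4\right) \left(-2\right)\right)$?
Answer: $- \frac{13762085}{2067} \approx -6658.0$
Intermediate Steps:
$c{\left(O \right)} = 8 - O^{2}$
$n = -1120$ ($n = 5 \left(-5 - 2\right) \left(8 - \left(-2\right)^{2}\right) \left(\left(-4\right) \left(-2\right)\right) = 5 \left(-7\right) \left(8 - 4\right) 8 = - 35 \left(8 - 4\right) 8 = \left(-35\right) 4 \cdot 8 = \left(-140\right) 8 = -1120$)
$t{\left(N \right)} = \frac{1}{173 + 2 N}$ ($t{\left(N \right)} = \frac{1}{N + \left(173 + N\right)} = \frac{1}{173 + 2 N}$)
$-6658 - t{\left(n \right)} = -6658 - \frac{1}{173 + 2 \left(-1120\right)} = -6658 - \frac{1}{173 - 2240} = -6658 - \frac{1}{-2067} = -6658 - - \frac{1}{2067} = -6658 + \frac{1}{2067} = - \frac{13762085}{2067}$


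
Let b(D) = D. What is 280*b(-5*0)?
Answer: 0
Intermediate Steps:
280*b(-5*0) = 280*(-5*0) = 280*0 = 0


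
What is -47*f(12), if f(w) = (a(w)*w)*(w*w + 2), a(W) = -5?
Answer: 411720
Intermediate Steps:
f(w) = -5*w*(2 + w²) (f(w) = (-5*w)*(w*w + 2) = (-5*w)*(w² + 2) = (-5*w)*(2 + w²) = -5*w*(2 + w²))
-47*f(12) = -(-235)*12*(2 + 12²) = -(-235)*12*(2 + 144) = -(-235)*12*146 = -47*(-8760) = 411720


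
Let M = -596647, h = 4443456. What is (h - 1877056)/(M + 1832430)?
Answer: 2566400/1235783 ≈ 2.0767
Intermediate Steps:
(h - 1877056)/(M + 1832430) = (4443456 - 1877056)/(-596647 + 1832430) = 2566400/1235783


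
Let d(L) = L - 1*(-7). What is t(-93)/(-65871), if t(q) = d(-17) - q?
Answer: -83/65871 ≈ -0.0012600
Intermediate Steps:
d(L) = 7 + L (d(L) = L + 7 = 7 + L)
t(q) = -10 - q (t(q) = (7 - 17) - q = -10 - q)
t(-93)/(-65871) = (-10 - 1*(-93))/(-65871) = (-10 + 93)*(-1/65871) = 83*(-1/65871) = -83/65871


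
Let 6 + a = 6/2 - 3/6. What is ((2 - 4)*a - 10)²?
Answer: 9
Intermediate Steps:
a = -7/2 (a = -6 + (6/2 - 3/6) = -6 + (6*(½) - 3*⅙) = -6 + (3 - ½) = -6 + 5/2 = -7/2 ≈ -3.5000)
((2 - 4)*a - 10)² = ((2 - 4)*(-7/2) - 10)² = (-2*(-7/2) - 10)² = (7 - 10)² = (-3)² = 9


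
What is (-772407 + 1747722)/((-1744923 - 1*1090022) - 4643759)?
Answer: -975315/7478704 ≈ -0.13041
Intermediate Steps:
(-772407 + 1747722)/((-1744923 - 1*1090022) - 4643759) = 975315/((-1744923 - 1090022) - 4643759) = 975315/(-2834945 - 4643759) = 975315/(-7478704) = 975315*(-1/7478704) = -975315/7478704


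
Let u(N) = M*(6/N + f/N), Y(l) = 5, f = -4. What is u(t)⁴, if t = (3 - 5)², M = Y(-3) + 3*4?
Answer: 83521/16 ≈ 5220.1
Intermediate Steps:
M = 17 (M = 5 + 3*4 = 5 + 12 = 17)
t = 4 (t = (-2)² = 4)
u(N) = 34/N (u(N) = 17*(6/N - 4/N) = 17*(2/N) = 34/N)
u(t)⁴ = (34/4)⁴ = (34*(¼))⁴ = (17/2)⁴ = 83521/16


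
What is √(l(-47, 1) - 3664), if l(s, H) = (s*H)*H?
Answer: I*√3711 ≈ 60.918*I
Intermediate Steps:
l(s, H) = s*H² (l(s, H) = (H*s)*H = s*H²)
√(l(-47, 1) - 3664) = √(-47*1² - 3664) = √(-47*1 - 3664) = √(-47 - 3664) = √(-3711) = I*√3711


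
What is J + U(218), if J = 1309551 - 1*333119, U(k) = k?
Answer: 976650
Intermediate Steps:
J = 976432 (J = 1309551 - 333119 = 976432)
J + U(218) = 976432 + 218 = 976650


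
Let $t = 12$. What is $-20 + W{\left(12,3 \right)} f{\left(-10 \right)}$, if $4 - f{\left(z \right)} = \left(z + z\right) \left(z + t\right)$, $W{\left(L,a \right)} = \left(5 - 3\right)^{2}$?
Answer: $156$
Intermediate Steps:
$W{\left(L,a \right)} = 4$ ($W{\left(L,a \right)} = 2^{2} = 4$)
$f{\left(z \right)} = 4 - 2 z \left(12 + z\right)$ ($f{\left(z \right)} = 4 - \left(z + z\right) \left(z + 12\right) = 4 - 2 z \left(12 + z\right)$)
$-20 + W{\left(12,3 \right)} f{\left(-10 \right)} = -20 + 4 \left(4 - -240 - 2 \left(-10\right)^{2}\right) = -20 + 4 \left(4 + 240 - 200\right) = -20 + 4 \cdot 44 = -20 + 176 = 156$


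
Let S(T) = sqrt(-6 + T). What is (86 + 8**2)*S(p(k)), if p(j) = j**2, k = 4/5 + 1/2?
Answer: 15*I*sqrt(431) ≈ 311.41*I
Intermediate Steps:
k = 13/10 (k = 4*(1/5) + 1*(1/2) = 4/5 + 1/2 = 13/10 ≈ 1.3000)
(86 + 8**2)*S(p(k)) = (86 + 8**2)*sqrt(-6 + (13/10)**2) = (86 + 64)*sqrt(-6 + 169/100) = 150*sqrt(-431/100) = 150*(I*sqrt(431)/10) = 15*I*sqrt(431)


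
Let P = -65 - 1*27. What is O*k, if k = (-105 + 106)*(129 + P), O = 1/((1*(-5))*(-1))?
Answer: 37/5 ≈ 7.4000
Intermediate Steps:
P = -92 (P = -65 - 27 = -92)
O = ⅕ (O = 1/(-5*(-1)) = 1/5 = ⅕ ≈ 0.20000)
k = 37 (k = (-105 + 106)*(129 - 92) = 1*37 = 37)
O*k = (⅕)*37 = 37/5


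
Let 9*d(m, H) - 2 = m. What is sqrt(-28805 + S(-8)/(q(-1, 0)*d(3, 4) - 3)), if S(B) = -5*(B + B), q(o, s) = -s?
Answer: I*sqrt(259485)/3 ≈ 169.8*I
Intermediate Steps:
d(m, H) = 2/9 + m/9
S(B) = -10*B
sqrt(-28805 + S(-8)/(q(-1, 0)*d(3, 4) - 3)) = sqrt(-28805 + (-10*(-8))/((-1*0)*(2/9 + (1/9)*3) - 3)) = sqrt(-28805 + 80/(0*(2/9 + 1/3) - 3)) = sqrt(-28805 + 80/(0*(5/9) - 3)) = sqrt(-28805 + 80/(0 - 3)) = sqrt(-28805 + 80/(-3)) = sqrt(-28805 - 1/3*80) = sqrt(-28805 - 80/3) = sqrt(-86495/3) = I*sqrt(259485)/3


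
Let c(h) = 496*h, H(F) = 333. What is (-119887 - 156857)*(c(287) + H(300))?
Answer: -39487217640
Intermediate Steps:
(-119887 - 156857)*(c(287) + H(300)) = (-119887 - 156857)*(496*287 + 333) = -276744*(142352 + 333) = -276744*142685 = -39487217640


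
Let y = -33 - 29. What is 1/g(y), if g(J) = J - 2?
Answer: -1/64 ≈ -0.015625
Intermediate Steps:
y = -62
g(J) = -2 + J
1/g(y) = 1/(-2 - 62) = 1/(-64) = -1/64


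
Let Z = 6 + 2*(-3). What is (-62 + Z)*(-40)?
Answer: 2480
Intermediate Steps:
Z = 0 (Z = 6 - 6 = 0)
(-62 + Z)*(-40) = (-62 + 0)*(-40) = -62*(-40) = 2480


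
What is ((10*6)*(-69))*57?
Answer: -235980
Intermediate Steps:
((10*6)*(-69))*57 = (60*(-69))*57 = -4140*57 = -235980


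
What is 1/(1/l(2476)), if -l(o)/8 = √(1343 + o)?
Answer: -8*√3819 ≈ -494.38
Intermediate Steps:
l(o) = -8*√(1343 + o)
1/(1/l(2476)) = 1/(1/(-8*√(1343 + 2476))) = 1/(1/(-8*√3819)) = 1/(-√3819/30552) = -8*√3819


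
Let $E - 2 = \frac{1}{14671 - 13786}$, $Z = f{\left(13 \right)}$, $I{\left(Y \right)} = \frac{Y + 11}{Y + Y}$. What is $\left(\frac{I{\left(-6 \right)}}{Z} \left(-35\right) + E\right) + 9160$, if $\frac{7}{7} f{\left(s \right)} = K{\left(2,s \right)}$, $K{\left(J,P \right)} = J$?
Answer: $\frac{21639531}{2360} \approx 9169.3$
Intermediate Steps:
$f{\left(s \right)} = 2$
$I{\left(Y \right)} = \frac{11 + Y}{2 Y}$
$Z = 2$
$E = \frac{1771}{885}$ ($E = 2 + \frac{1}{14671 - 13786} = 2 + \frac{1}{885} = \frac{1771}{885} \approx 2.0011$)
$\left(\frac{I{\left(-6 \right)}}{Z} \left(-35\right) + E\right) + 9160 = \left(\frac{\frac{1}{2} \frac{1}{-6} \left(11 - 6\right)}{2} \left(-35\right) + \frac{1771}{885}\right) + 9160 = \left(\frac{1}{2} \left(- \frac{1}{6}\right) 5 \cdot \frac{1}{2} \left(-35\right) + \frac{1771}{885}\right) + 9160 = \left(\left(- \frac{5}{12}\right) \frac{1}{2} \left(-35\right) + \frac{1771}{885}\right) + 9160 = \left(\left(- \frac{5}{24}\right) \left(-35\right) + \frac{1771}{885}\right) + 9160 = \left(\frac{175}{24} + \frac{1771}{885}\right) + 9160 = \frac{21931}{2360} + 9160 = \frac{21639531}{2360}$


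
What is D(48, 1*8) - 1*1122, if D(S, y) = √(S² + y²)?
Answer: -1122 + 8*√37 ≈ -1073.3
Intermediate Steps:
D(48, 1*8) - 1*1122 = √(48² + (1*8)²) - 1*1122 = √(2304 + 8²) - 1122 = √(2304 + 64) - 1122 = √2368 - 1122 = 8*√37 - 1122 = -1122 + 8*√37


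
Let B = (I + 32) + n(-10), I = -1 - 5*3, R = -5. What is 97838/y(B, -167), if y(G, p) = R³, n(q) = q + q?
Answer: -97838/125 ≈ -782.70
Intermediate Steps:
n(q) = 2*q
I = -16 (I = -1 - 15 = -16)
B = -4 (B = (-16 + 32) + 2*(-10) = 16 - 20 = -4)
y(G, p) = -125 (y(G, p) = (-5)³ = -125)
97838/y(B, -167) = 97838/(-125) = 97838*(-1/125) = -97838/125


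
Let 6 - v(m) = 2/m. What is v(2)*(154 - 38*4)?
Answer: 10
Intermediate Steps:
v(m) = 6 - 2/m
v(2)*(154 - 38*4) = (6 - 2/2)*(154 - 38*4) = (6 - 2*½)*(154 - 152) = (6 - 1)*2 = 5*2 = 10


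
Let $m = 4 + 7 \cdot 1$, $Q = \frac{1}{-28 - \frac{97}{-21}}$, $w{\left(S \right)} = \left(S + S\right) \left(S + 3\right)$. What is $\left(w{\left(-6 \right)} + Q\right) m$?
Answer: $\frac{194205}{491} \approx 395.53$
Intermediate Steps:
$w{\left(S \right)} = 2 S \left(3 + S\right)$
$Q = - \frac{21}{491}$ ($Q = \frac{1}{-28 - - \frac{97}{21}} = \frac{1}{-28 + \frac{97}{21}} = \frac{1}{- \frac{491}{21}} = - \frac{21}{491} \approx -0.04277$)
$m = 11$ ($m = 4 + 7 = 11$)
$\left(w{\left(-6 \right)} + Q\right) m = \left(2 \left(-6\right) \left(3 - 6\right) - \frac{21}{491}\right) 11 = \left(2 \left(-6\right) \left(-3\right) - \frac{21}{491}\right) 11 = \left(36 - \frac{21}{491}\right) 11 = \frac{17655}{491} \cdot 11 = \frac{194205}{491}$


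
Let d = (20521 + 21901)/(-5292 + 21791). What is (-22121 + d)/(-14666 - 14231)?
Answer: 364931957/476771603 ≈ 0.76542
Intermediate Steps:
d = 42422/16499 ≈ 2.5712
(-22121 + d)/(-14666 - 14231) = (-22121 + 42422/16499)/(-14666 - 14231) = -364931957/16499/(-28897) = -364931957/16499*(-1/28897) = 364931957/476771603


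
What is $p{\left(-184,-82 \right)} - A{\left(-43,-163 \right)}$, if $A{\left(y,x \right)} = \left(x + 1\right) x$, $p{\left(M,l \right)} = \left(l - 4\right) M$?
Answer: $-10582$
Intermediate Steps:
$p{\left(M,l \right)} = M \left(-4 + l\right)$ ($p{\left(M,l \right)} = \left(-4 + l\right) M = M \left(-4 + l\right)$)
$A{\left(y,x \right)} = x \left(1 + x\right)$ ($A{\left(y,x \right)} = \left(1 + x\right) x = x \left(1 + x\right)$)
$p{\left(-184,-82 \right)} - A{\left(-43,-163 \right)} = - 184 \left(-4 - 82\right) - - 163 \left(1 - 163\right) = \left(-184\right) \left(-86\right) - \left(-163\right) \left(-162\right) = 15824 - 26406 = -10582$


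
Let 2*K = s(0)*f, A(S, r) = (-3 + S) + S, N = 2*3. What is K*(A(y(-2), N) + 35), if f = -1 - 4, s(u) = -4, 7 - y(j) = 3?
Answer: 400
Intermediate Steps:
y(j) = 4 (y(j) = 7 - 1*3 = 7 - 3 = 4)
f = -5
N = 6
A(S, r) = -3 + 2*S
K = 10 (K = (-4*(-5))/2 = (½)*20 = 10)
K*(A(y(-2), N) + 35) = 10*((-3 + 2*4) + 35) = 10*((-3 + 8) + 35) = 10*(5 + 35) = 10*40 = 400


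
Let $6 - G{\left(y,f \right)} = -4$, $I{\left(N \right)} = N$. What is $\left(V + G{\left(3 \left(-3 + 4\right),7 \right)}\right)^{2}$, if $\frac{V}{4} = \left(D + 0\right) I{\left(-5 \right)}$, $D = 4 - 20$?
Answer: $108900$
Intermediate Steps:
$G{\left(y,f \right)} = 10$ ($G{\left(y,f \right)} = 6 - -4 = 6 + 4 = 10$)
$D = -16$ ($D = 4 - 20 = -16$)
$V = 320$ ($V = 4 \left(-16 + 0\right) \left(-5\right) = 4 \left(\left(-16\right) \left(-5\right)\right) = 4 \cdot 80 = 320$)
$\left(V + G{\left(3 \left(-3 + 4\right),7 \right)}\right)^{2} = \left(320 + 10\right)^{2} = 330^{2} = 108900$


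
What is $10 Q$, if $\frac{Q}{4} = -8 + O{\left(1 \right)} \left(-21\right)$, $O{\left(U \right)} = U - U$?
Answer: $-320$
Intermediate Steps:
$O{\left(U \right)} = 0$
$Q = -32$ ($Q = 4 \left(-8 + 0 \left(-21\right)\right) = 4 \left(-8 + 0\right) = 4 \left(-8\right) = -32$)
$10 Q = 10 \left(-32\right) = -320$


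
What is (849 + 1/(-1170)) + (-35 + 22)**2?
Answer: 1191059/1170 ≈ 1018.0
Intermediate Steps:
(849 + 1/(-1170)) + (-35 + 22)**2 = (849 - 1/1170) + (-13)**2 = 993329/1170 + 169 = 1191059/1170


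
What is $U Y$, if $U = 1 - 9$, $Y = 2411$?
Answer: $-19288$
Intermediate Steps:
$U = -8$ ($U = 1 - 9 = -8$)
$U Y = \left(-8\right) 2411 = -19288$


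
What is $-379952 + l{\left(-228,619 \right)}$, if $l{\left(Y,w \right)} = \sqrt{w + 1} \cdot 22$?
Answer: $-379952 + 44 \sqrt{155} \approx -3.794 \cdot 10^{5}$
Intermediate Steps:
$l{\left(Y,w \right)} = 22 \sqrt{1 + w}$ ($l{\left(Y,w \right)} = \sqrt{1 + w} 22 = 22 \sqrt{1 + w}$)
$-379952 + l{\left(-228,619 \right)} = -379952 + 22 \sqrt{1 + 619} = -379952 + 22 \sqrt{620} = -379952 + 22 \cdot 2 \sqrt{155} = -379952 + 44 \sqrt{155}$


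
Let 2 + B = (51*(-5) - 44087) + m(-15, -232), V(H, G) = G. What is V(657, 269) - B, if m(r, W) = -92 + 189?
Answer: 44516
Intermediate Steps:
m(r, W) = 97
B = -44247 (B = -2 + ((51*(-5) - 44087) + 97) = -2 + ((-255 - 44087) + 97) = -2 + (-44342 + 97) = -2 - 44245 = -44247)
V(657, 269) - B = 269 - 1*(-44247) = 269 + 44247 = 44516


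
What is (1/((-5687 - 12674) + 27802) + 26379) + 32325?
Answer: 554224465/9441 ≈ 58704.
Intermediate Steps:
(1/((-5687 - 12674) + 27802) + 26379) + 32325 = (1/(-18361 + 27802) + 26379) + 32325 = (1/9441 + 26379) + 32325 = 249044140/9441 + 32325 = 554224465/9441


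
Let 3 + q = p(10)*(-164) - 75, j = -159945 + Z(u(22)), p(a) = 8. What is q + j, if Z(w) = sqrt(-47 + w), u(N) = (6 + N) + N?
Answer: -161335 + sqrt(3) ≈ -1.6133e+5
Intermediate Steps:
u(N) = 6 + 2*N
j = -159945 + sqrt(3) (j = -159945 + sqrt(-47 + (6 + 2*22)) = -159945 + sqrt(-47 + (6 + 44)) = -159945 + sqrt(-47 + 50) = -159945 + sqrt(3) ≈ -1.5994e+5)
q = -1390 (q = -3 + (8*(-164) - 75) = -3 + (-1312 - 75) = -3 - 1387 = -1390)
q + j = -1390 + (-159945 + sqrt(3)) = -161335 + sqrt(3)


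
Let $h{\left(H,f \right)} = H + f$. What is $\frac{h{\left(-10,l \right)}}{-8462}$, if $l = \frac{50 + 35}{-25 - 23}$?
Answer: $\frac{565}{406176} \approx 0.001391$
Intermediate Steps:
$l = - \frac{85}{48}$ ($l = \frac{85}{-48} = 85 \left(- \frac{1}{48}\right) = - \frac{85}{48} \approx -1.7708$)
$\frac{h{\left(-10,l \right)}}{-8462} = \frac{-10 - \frac{85}{48}}{-8462} = \left(- \frac{565}{48}\right) \left(- \frac{1}{8462}\right) = \frac{565}{406176}$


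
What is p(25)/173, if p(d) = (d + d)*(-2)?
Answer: -100/173 ≈ -0.57803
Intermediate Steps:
p(d) = -4*d (p(d) = (2*d)*(-2) = -4*d)
p(25)/173 = -4*25/173 = -100*1/173 = -100/173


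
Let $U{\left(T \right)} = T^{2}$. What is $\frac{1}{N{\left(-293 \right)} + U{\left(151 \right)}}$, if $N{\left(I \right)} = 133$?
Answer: $\frac{1}{22934} \approx 4.3603 \cdot 10^{-5}$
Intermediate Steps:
$\frac{1}{N{\left(-293 \right)} + U{\left(151 \right)}} = \frac{1}{133 + 151^{2}} = \frac{1}{133 + 22801} = \frac{1}{22934}$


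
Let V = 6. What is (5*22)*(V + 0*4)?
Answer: 660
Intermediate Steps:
(5*22)*(V + 0*4) = (5*22)*(6 + 0*4) = 110*(6 + 0) = 110*6 = 660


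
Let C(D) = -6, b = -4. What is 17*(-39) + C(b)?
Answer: -669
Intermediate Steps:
17*(-39) + C(b) = 17*(-39) - 6 = -663 - 6 = -669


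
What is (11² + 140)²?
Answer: 68121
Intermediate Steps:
(11² + 140)² = (121 + 140)² = 261² = 68121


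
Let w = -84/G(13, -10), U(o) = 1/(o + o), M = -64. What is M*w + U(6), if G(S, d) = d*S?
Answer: -32191/780 ≈ -41.271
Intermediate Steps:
G(S, d) = S*d
U(o) = 1/(2*o)
w = 42/65 (w = -84/(13*(-10)) = -84/(-130) = -84*(-1/130) = 42/65 ≈ 0.64615)
M*w + U(6) = -64*42/65 + (½)/6 = -2688/65 + (½)*(⅙) = -2688/65 + 1/12 = -32191/780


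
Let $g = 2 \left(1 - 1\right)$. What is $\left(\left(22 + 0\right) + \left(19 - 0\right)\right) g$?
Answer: $0$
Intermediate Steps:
$g = 0$ ($g = 2 \cdot 0 = 0$)
$\left(\left(22 + 0\right) + \left(19 - 0\right)\right) g = \left(\left(22 + 0\right) + \left(19 - 0\right)\right) 0 = \left(22 + \left(19 + 0\right)\right) 0 = \left(22 + 19\right) 0 = 41 \cdot 0 = 0$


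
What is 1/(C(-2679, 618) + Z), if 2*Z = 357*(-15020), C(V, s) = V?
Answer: -1/2683749 ≈ -3.7261e-7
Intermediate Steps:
Z = -2681070 (Z = (357*(-15020))/2 = (½)*(-5362140) = -2681070)
1/(C(-2679, 618) + Z) = 1/(-2679 - 2681070) = 1/(-2683749) = -1/2683749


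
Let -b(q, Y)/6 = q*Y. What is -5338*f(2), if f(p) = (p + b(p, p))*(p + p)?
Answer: 469744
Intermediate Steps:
b(q, Y) = -6*Y*q (b(q, Y) = -6*q*Y = -6*Y*q)
f(p) = 2*p*(p - 6*p**2) (f(p) = (p - 6*p*p)*(p + p) = (p - 6*p**2)*(2*p) = 2*p*(p - 6*p**2))
-5338*f(2) = -5338*2**2*(2 - 12*2) = -21352*(2 - 24) = -21352*(-22) = -5338*(-88) = 469744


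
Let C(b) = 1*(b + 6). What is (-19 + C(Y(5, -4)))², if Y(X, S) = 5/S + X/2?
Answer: 2209/16 ≈ 138.06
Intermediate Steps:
Y(X, S) = X/2 + 5/S (Y(X, S) = 5/S + X*(½) = 5/S + X/2 = X/2 + 5/S)
C(b) = 6 + b (C(b) = 1*(6 + b) = 6 + b)
(-19 + C(Y(5, -4)))² = (-19 + (6 + ((½)*5 + 5/(-4))))² = (-19 + (6 + (5/2 + 5*(-¼))))² = (-19 + (6 + (5/2 - 5/4)))² = (-19 + (6 + 5/4))² = (-19 + 29/4)² = (-47/4)² = 2209/16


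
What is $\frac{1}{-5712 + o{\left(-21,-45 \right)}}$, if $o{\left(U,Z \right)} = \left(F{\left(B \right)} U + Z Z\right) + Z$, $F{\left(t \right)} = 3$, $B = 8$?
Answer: $- \frac{1}{3795} \approx -0.0002635$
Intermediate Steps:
$o{\left(U,Z \right)} = Z + Z^{2} + 3 U$ ($o{\left(U,Z \right)} = \left(3 U + Z Z\right) + Z = \left(3 U + Z^{2}\right) + Z = \left(Z^{2} + 3 U\right) + Z = Z + Z^{2} + 3 U$)
$\frac{1}{-5712 + o{\left(-21,-45 \right)}} = \frac{1}{-5712 + \left(-45 + \left(-45\right)^{2} + 3 \left(-21\right)\right)} = \frac{1}{-5712 - -1917} = \frac{1}{-5712 + 1917} = \frac{1}{-3795} = - \frac{1}{3795}$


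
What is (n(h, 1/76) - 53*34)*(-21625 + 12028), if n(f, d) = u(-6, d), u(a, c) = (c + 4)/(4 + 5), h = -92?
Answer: 3942009337/228 ≈ 1.7290e+7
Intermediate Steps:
u(a, c) = 4/9 + c/9 (u(a, c) = (4 + c)/9 = (4 + c)*(⅑) = 4/9 + c/9)
n(f, d) = 4/9 + d/9
(n(h, 1/76) - 53*34)*(-21625 + 12028) = ((4/9 + (⅑)/76) - 53*34)*(-21625 + 12028) = ((4/9 + (⅑)*(1/76)) - 1802)*(-9597) = ((4/9 + 1/684) - 1802)*(-9597) = (305/684 - 1802)*(-9597) = -1232263/684*(-9597) = 3942009337/228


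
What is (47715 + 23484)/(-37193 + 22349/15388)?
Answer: -365203404/190767845 ≈ -1.9144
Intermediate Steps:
(47715 + 23484)/(-37193 + 22349/15388) = 71199/(-37193 + 22349*(1/15388)) = 71199/(-37193 + 22349/15388) = 71199/(-572303535/15388) = 71199*(-15388/572303535) = -365203404/190767845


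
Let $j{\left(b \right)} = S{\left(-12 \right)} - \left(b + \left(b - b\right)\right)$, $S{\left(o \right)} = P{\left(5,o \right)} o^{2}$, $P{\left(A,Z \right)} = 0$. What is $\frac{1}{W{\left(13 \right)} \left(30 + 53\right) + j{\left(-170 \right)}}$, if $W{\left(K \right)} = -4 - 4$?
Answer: $- \frac{1}{494} \approx -0.0020243$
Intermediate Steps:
$S{\left(o \right)} = 0$ ($S{\left(o \right)} = 0 o^{2} = 0$)
$W{\left(K \right)} = -8$ ($W{\left(K \right)} = -4 - 4 = -8$)
$j{\left(b \right)} = - b$ ($j{\left(b \right)} = 0 - \left(b + \left(b - b\right)\right) = 0 - \left(b + 0\right) = 0 - b = - b$)
$\frac{1}{W{\left(13 \right)} \left(30 + 53\right) + j{\left(-170 \right)}} = \frac{1}{- 8 \left(30 + 53\right) - -170} = \frac{1}{\left(-8\right) 83 + 170} = \frac{1}{-664 + 170} = \frac{1}{-494} = - \frac{1}{494}$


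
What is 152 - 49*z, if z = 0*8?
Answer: 152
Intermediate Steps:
z = 0
152 - 49*z = 152 - 49*0 = 152 + 0 = 152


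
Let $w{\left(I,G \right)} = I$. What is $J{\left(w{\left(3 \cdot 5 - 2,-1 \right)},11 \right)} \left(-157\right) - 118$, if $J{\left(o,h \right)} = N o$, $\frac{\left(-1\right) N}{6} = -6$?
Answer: $-73594$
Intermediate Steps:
$N = 36$ ($N = \left(-6\right) \left(-6\right) = 36$)
$J{\left(o,h \right)} = 36 o$
$J{\left(w{\left(3 \cdot 5 - 2,-1 \right)},11 \right)} \left(-157\right) - 118 = 36 \left(3 \cdot 5 - 2\right) \left(-157\right) - 118 = 36 \left(15 - 2\right) \left(-157\right) - 118 = 36 \cdot 13 \left(-157\right) - 118 = 468 \left(-157\right) - 118 = -73476 - 118 = -73594$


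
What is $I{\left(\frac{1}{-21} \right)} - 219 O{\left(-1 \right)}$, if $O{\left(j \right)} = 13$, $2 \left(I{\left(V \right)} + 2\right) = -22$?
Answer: $-2860$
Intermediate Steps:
$I{\left(V \right)} = -13$ ($I{\left(V \right)} = -2 + \frac{1}{2} \left(-22\right) = -2 - 11 = -13$)
$I{\left(\frac{1}{-21} \right)} - 219 O{\left(-1 \right)} = -13 - 2847 = -2860$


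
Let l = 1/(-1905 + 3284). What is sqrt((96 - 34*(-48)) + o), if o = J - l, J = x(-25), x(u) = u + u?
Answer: sqrt(3190952219)/1379 ≈ 40.963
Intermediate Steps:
x(u) = 2*u
J = -50 (J = 2*(-25) = -50)
l = 1/1379 ≈ 0.00072516
o = -68951/1379 (o = -50 - 1*1/1379 = -50 - 1/1379 = -68951/1379 ≈ -50.001)
sqrt((96 - 34*(-48)) + o) = sqrt((96 - 34*(-48)) - 68951/1379) = sqrt((96 + 1632) - 68951/1379) = sqrt(1728 - 68951/1379) = sqrt(2313961/1379) = sqrt(3190952219)/1379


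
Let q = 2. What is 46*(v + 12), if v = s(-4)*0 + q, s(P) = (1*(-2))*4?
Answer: 644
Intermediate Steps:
s(P) = -8 (s(P) = -2*4 = -8)
v = 2 (v = -8*0 + 2 = 0 + 2 = 2)
46*(v + 12) = 46*(2 + 12) = 46*14 = 644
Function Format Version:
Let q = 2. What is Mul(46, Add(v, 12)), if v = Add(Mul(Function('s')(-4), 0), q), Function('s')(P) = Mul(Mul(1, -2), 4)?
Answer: 644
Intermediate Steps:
Function('s')(P) = -8 (Function('s')(P) = Mul(-2, 4) = -8)
v = 2 (v = Add(Mul(-8, 0), 2) = Add(0, 2) = 2)
Mul(46, Add(v, 12)) = Mul(46, Add(2, 12)) = Mul(46, 14) = 644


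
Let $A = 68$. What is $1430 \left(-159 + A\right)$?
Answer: $-130130$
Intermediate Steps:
$1430 \left(-159 + A\right) = 1430 \left(-159 + 68\right) = 1430 \left(-91\right) = -130130$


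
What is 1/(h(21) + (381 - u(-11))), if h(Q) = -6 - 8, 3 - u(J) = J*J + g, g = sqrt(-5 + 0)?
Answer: 97/47046 - I*sqrt(5)/235230 ≈ 0.0020618 - 9.5059e-6*I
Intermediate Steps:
g = I*sqrt(5) (g = sqrt(-5) = I*sqrt(5) ≈ 2.2361*I)
u(J) = 3 - J**2 - I*sqrt(5) (u(J) = 3 - (J*J + I*sqrt(5)) = 3 - (J**2 + I*sqrt(5)) = 3 + (-J**2 - I*sqrt(5)) = 3 - J**2 - I*sqrt(5))
h(Q) = -14
1/(h(21) + (381 - u(-11))) = 1/(-14 + (381 - (3 - 1*(-11)**2 - I*sqrt(5)))) = 1/(-14 + (381 - (3 - 1*121 - I*sqrt(5)))) = 1/(-14 + (381 - (3 - 121 - I*sqrt(5)))) = 1/(-14 + (381 - (-118 - I*sqrt(5)))) = 1/(-14 + (381 + (118 + I*sqrt(5)))) = 1/(-14 + (499 + I*sqrt(5))) = 1/(485 + I*sqrt(5))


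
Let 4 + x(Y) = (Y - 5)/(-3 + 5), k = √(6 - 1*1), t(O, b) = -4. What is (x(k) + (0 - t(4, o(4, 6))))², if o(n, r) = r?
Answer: (5 - √5)²/4 ≈ 1.9098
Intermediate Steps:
k = √5 (k = √(6 - 1) = √5 ≈ 2.2361)
x(Y) = -13/2 + Y/2 (x(Y) = -4 + (Y - 5)/(-3 + 5) = -4 + (-5 + Y)/2 = -4 + (-5 + Y)*(½) = -4 + (-5/2 + Y/2) = -13/2 + Y/2)
(x(k) + (0 - t(4, o(4, 6))))² = ((-13/2 + √5/2) + (0 - 1*(-4)))² = ((-13/2 + √5/2) + (0 + 4))² = ((-13/2 + √5/2) + 4)² = (-5/2 + √5/2)²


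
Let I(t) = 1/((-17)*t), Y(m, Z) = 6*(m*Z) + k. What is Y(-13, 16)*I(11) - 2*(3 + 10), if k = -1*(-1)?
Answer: -3615/187 ≈ -19.332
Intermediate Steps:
k = 1
Y(m, Z) = 1 + 6*Z*m (Y(m, Z) = 6*(m*Z) + 1 = 6*(Z*m) + 1 = 6*Z*m + 1 = 1 + 6*Z*m)
I(t) = -1/(17*t)
Y(-13, 16)*I(11) - 2*(3 + 10) = (1 + 6*16*(-13))*(-1/17/11) - 2*(3 + 10) = (1 - 1248)*(-1/17*1/11) - 2*13 = -1247*(-1/187) - 26 = 1247/187 - 26 = -3615/187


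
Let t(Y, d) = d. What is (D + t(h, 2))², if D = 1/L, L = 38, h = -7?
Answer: 5929/1444 ≈ 4.1060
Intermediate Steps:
D = 1/38 ≈ 0.026316
(D + t(h, 2))² = (1/38 + 2)² = (77/38)² = 5929/1444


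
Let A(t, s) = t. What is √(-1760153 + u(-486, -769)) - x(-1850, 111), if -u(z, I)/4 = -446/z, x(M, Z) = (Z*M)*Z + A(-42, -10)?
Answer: 22793892 + I*√1283154213/27 ≈ 2.2794e+7 + 1326.7*I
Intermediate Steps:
x(M, Z) = -42 + M*Z² (x(M, Z) = (Z*M)*Z - 42 = (M*Z)*Z - 42 = M*Z² - 42 = -42 + M*Z²)
u(z, I) = 1784/z (u(z, I) = -(-1784)/z = 1784/z)
√(-1760153 + u(-486, -769)) - x(-1850, 111) = √(-1760153 + 1784/(-486)) - (-42 - 1850*111²) = √(-1760153 + 1784*(-1/486)) - (-42 - 1850*12321) = √(-1760153 - 892/243) - (-42 - 22793850) = √(-427718071/243) - 1*(-22793892) = I*√1283154213/27 + 22793892 = 22793892 + I*√1283154213/27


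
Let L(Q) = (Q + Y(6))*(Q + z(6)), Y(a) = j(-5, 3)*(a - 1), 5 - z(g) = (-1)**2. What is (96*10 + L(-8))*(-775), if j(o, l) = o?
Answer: -846300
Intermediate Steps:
z(g) = 4 (z(g) = 5 - 1*(-1)**2 = 5 - 1*1 = 5 - 1 = 4)
Y(a) = 5 - 5*a (Y(a) = -5*(a - 1) = -5*(-1 + a) = 5 - 5*a)
L(Q) = (-25 + Q)*(4 + Q) (L(Q) = (Q + (5 - 5*6))*(Q + 4) = (Q + (5 - 30))*(4 + Q) = (Q - 25)*(4 + Q) = (-25 + Q)*(4 + Q))
(96*10 + L(-8))*(-775) = (96*10 + (-100 + (-8)**2 - 21*(-8)))*(-775) = (960 + (-100 + 64 + 168))*(-775) = (960 + 132)*(-775) = 1092*(-775) = -846300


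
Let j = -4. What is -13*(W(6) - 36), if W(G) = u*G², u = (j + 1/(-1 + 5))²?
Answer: -24453/4 ≈ -6113.3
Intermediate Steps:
u = 225/16 (u = (-4 + 1/(-1 + 5))² = (-4 + 1/4)² = (-4 + ¼)² = (-15/4)² = 225/16 ≈ 14.063)
W(G) = 225*G²/16
-13*(W(6) - 36) = -13*((225/16)*6² - 36) = -13*((225/16)*36 - 36) = -13*(2025/4 - 36) = -13*1881/4 = -24453/4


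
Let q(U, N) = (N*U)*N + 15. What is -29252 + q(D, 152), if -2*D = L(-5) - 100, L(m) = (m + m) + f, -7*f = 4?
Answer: 8736589/7 ≈ 1.2481e+6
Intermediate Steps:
f = -4/7 (f = -⅐*4 = -4/7 ≈ -0.57143)
L(m) = -4/7 + 2*m (L(m) = (m + m) - 4/7 = 2*m - 4/7 = -4/7 + 2*m)
D = 387/7 (D = -((-4/7 + 2*(-5)) - 100)/2 = -((-4/7 - 10) - 100)/2 = -(-74/7 - 100)/2 = -½*(-774/7) = 387/7 ≈ 55.286)
q(U, N) = 15 + U*N² (q(U, N) = U*N² + 15 = 15 + U*N²)
-29252 + q(D, 152) = -29252 + (15 + (387/7)*152²) = -29252 + (15 + (387/7)*23104) = -29252 + (15 + 8941248/7) = -29252 + 8941353/7 = 8736589/7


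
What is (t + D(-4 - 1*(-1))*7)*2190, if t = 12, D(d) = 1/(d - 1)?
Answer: 44895/2 ≈ 22448.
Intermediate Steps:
D(d) = 1/(-1 + d)
(t + D(-4 - 1*(-1))*7)*2190 = (12 + 7/(-1 + (-4 - 1*(-1))))*2190 = (12 + 7/(-1 + (-4 + 1)))*2190 = (12 + 7/(-1 - 3))*2190 = (12 + 7/(-4))*2190 = (12 - 1/4*7)*2190 = (12 - 7/4)*2190 = (41/4)*2190 = 44895/2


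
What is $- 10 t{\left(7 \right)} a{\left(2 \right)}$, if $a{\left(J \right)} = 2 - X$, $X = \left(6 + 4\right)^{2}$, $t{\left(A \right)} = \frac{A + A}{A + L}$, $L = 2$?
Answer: $\frac{13720}{9} \approx 1524.4$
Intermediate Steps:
$t{\left(A \right)} = \frac{2 A}{2 + A}$ ($t{\left(A \right)} = \frac{A + A}{A + 2} = \frac{2 A}{2 + A}$)
$X = 100$ ($X = 10^{2} = 100$)
$a{\left(J \right)} = -98$ ($a{\left(J \right)} = 2 - 100 = -98$)
$- 10 t{\left(7 \right)} a{\left(2 \right)} = - 10 \cdot 2 \cdot 7 \frac{1}{2 + 7} \left(-98\right) = - 10 \cdot 2 \cdot 7 \cdot \frac{1}{9} \left(-98\right) = \left(-10\right) \frac{14}{9} \left(-98\right) = \left(- \frac{140}{9}\right) \left(-98\right) = \frac{13720}{9}$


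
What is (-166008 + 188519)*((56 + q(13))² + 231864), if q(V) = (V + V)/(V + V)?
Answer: 5292628743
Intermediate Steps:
q(V) = 1 (q(V) = (2*V)/((2*V)) = (2*V)*(1/(2*V)) = 1)
(-166008 + 188519)*((56 + q(13))² + 231864) = (-166008 + 188519)*((56 + 1)² + 231864) = 22511*(57² + 231864) = 22511*(3249 + 231864) = 22511*235113 = 5292628743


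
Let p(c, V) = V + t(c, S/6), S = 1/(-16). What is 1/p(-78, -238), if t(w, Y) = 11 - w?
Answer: -1/149 ≈ -0.0067114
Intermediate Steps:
S = -1/16 ≈ -0.062500
p(c, V) = 11 + V - c (p(c, V) = V + (11 - c) = 11 + V - c)
1/p(-78, -238) = 1/(11 - 238 - 1*(-78)) = 1/(11 - 238 + 78) = 1/(-149) = -1/149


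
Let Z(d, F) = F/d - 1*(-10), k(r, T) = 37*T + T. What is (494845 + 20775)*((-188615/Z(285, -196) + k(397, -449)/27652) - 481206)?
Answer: -2371944064395464440/9173551 ≈ -2.5856e+11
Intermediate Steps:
k(r, T) = 38*T
Z(d, F) = 10 + F/d (Z(d, F) = F/d + 10 = 10 + F/d)
(494845 + 20775)*((-188615/Z(285, -196) + k(397, -449)/27652) - 481206) = (494845 + 20775)*((-188615/(10 - 196/285) + (38*(-449))/27652) - 481206) = 515620*((-188615/(10 - 196*1/285) - 17062*1/27652) - 481206) = 515620*((-188615/(10 - 196/285) - 8531/13826) - 481206) = 515620*((-188615/2654/285 - 8531/13826) - 481206) = 515620*((-188615*285/2654 - 8531/13826) - 481206) = 515620*((-53755275/2654 - 8531/13826) - 481206) = 515620*(-185810768356/9173551 - 481206) = 515620*(-4600178550862/9173551) = -2371944064395464440/9173551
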